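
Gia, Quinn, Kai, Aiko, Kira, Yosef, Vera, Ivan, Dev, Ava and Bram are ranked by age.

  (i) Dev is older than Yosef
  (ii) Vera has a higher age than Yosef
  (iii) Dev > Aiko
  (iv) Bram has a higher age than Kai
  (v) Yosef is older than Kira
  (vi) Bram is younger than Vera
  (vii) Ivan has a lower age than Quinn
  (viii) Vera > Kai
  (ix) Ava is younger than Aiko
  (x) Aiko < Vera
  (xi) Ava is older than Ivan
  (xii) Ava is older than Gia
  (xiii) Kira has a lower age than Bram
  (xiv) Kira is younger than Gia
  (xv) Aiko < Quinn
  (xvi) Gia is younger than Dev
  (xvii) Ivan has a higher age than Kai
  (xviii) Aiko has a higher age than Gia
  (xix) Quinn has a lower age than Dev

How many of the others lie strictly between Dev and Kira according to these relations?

Chaining upward from Kira reaches: Gia, Yosef, Ava, Bram, Aiko, Quinn, Vera.
Chaining downward from Dev reaches: Kai, Ivan, Gia, Yosef, Ava, Aiko, Quinn.
Strictly between Kira and Dev are those in both lists: Gia, Yosef, Ava, Aiko, Quinn — 5 elements.

5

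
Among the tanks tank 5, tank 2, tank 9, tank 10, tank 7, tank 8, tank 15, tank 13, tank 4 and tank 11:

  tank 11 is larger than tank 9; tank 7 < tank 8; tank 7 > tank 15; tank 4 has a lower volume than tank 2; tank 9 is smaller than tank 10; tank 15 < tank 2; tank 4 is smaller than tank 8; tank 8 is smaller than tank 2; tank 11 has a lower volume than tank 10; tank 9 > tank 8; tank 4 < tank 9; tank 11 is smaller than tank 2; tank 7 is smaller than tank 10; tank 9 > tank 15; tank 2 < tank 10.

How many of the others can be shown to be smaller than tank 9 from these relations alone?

The elements the relations force below tank 9 are tank 4, tank 15, tank 7, tank 8 — no chain reaches any other.
That is 4.

4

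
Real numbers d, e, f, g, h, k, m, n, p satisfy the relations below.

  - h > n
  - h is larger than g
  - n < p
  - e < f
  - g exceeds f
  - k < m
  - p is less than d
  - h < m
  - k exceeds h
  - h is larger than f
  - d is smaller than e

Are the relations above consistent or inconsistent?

consistent

Every relation is compatible with n < p < d < e < f < g < h < k < m; the set is consistent.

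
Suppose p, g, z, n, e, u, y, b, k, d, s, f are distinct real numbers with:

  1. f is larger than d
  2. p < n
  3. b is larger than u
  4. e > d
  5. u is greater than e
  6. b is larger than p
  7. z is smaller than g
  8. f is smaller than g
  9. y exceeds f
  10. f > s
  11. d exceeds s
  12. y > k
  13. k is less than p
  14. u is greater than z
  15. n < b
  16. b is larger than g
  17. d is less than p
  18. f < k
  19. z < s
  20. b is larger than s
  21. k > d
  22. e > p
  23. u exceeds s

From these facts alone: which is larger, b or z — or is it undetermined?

The relevant relations are z < s; s < d; d < f; f < k; k < p; p < e; e < u; u < b.
Together: z < s < d < f < k < p < e < u < b.
So b is larger.

b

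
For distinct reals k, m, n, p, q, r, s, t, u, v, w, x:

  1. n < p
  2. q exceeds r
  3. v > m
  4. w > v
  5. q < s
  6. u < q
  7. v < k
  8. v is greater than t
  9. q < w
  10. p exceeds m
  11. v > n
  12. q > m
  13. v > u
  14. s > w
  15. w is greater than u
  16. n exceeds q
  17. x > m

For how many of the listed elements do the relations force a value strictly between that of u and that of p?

Chaining upward from u reaches: q, n, v, w, k, s.
Chaining downward from p reaches: m, r, q, n.
Strictly between u and p are those in both lists: q, n — 2 elements.

2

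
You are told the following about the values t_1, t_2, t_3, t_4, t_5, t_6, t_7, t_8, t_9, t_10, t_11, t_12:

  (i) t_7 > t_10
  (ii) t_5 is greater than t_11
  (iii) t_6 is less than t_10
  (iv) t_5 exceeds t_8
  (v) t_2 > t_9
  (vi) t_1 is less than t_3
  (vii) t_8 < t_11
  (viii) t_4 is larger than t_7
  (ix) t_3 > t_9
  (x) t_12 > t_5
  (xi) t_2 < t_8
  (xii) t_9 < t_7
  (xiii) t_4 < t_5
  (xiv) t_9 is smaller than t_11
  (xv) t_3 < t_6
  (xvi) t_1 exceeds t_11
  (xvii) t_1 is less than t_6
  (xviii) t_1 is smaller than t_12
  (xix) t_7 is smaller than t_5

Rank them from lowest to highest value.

Each adjacent pair is fixed by a given relation: t_9 < t_2; t_2 < t_8; t_8 < t_11; t_11 < t_1; t_1 < t_3; t_3 < t_6; t_6 < t_10; t_10 < t_7; t_7 < t_4; t_4 < t_5; t_5 < t_12. Chaining them end to end gives the full order.

t_9 < t_2 < t_8 < t_11 < t_1 < t_3 < t_6 < t_10 < t_7 < t_4 < t_5 < t_12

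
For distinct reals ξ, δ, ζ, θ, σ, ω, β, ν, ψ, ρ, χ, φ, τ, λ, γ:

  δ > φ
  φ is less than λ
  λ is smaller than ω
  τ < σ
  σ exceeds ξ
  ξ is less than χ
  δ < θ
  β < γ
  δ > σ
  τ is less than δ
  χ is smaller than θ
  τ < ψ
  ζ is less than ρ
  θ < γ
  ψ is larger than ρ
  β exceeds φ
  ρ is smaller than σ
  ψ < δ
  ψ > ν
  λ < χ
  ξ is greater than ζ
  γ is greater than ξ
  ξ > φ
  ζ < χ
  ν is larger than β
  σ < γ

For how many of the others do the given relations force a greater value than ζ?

8

From ζ the given relations immediately reach ρ, ξ, χ.
From those, σ, ψ, θ, γ — 7 in total.
From those, δ — 8 in total.
Nothing else is reachable above ζ; 8 in all.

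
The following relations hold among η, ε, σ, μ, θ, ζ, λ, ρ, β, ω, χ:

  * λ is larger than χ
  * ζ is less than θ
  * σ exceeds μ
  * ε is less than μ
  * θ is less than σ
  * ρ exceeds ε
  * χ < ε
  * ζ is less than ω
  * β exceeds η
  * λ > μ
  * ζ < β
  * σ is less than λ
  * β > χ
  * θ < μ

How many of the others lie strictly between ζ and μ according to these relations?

Chaining upward from ζ reaches: θ, ω, β, σ, λ.
Chaining downward from μ reaches: θ, χ, ε.
Strictly between ζ and μ are those in both lists: θ — 1 element.

1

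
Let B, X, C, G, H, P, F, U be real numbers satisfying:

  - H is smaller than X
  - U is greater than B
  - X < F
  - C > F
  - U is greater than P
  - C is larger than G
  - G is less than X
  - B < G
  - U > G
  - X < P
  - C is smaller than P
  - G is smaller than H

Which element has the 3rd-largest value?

C

Chaining the given pairs: B < G < H < X < F < C < P < U.
Counting 3 from the largest end gives C.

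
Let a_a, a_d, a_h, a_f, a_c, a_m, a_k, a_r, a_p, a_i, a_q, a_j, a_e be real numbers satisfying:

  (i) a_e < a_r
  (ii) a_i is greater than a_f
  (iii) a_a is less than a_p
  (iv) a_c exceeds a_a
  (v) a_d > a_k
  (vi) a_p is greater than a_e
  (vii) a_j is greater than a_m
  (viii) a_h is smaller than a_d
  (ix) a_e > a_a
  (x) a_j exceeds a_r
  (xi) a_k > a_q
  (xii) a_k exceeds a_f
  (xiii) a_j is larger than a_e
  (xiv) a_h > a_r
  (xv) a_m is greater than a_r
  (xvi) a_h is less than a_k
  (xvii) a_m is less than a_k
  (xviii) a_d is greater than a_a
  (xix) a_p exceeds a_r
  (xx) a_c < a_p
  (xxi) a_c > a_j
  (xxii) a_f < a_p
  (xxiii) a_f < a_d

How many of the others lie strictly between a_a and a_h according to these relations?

2

The relations place a_a below a_h. An element lies strictly between them when it is forced above a_a and also forced below a_h.
Above a_a: {a_e, a_r, a_m, a_j, a_c, a_k, a_d, a_p}. Below a_h: {a_e, a_r}.
Intersection: {a_e, a_r} — 2.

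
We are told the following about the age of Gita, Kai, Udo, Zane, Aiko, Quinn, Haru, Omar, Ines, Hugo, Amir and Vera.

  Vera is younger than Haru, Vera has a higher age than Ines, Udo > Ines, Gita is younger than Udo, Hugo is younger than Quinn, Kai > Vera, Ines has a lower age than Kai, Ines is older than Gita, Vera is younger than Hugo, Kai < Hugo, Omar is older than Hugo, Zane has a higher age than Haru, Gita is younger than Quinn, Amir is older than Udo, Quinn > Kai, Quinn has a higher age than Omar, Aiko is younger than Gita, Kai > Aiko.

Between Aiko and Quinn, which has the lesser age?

Aiko

The relevant relations are Aiko < Gita; Gita < Ines; Ines < Vera; Vera < Kai; Kai < Hugo; Hugo < Omar; Omar < Quinn.
Together: Aiko < Gita < Ines < Vera < Kai < Hugo < Omar < Quinn.
So Aiko < Quinn; Aiko is the younger of the two.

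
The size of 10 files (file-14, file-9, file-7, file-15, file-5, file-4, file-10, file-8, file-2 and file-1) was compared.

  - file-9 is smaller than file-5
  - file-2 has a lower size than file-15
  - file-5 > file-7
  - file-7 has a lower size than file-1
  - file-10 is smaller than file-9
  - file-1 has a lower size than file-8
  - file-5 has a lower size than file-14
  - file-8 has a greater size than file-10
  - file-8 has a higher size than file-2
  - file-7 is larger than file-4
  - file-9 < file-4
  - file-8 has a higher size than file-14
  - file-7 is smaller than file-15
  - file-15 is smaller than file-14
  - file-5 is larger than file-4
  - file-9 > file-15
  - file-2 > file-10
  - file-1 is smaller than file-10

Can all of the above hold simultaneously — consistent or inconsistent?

inconsistent

We have file-9 < file-4 stated directly, yet also file-4 < file-7 < file-1 < file-10 < file-2 < file-15 < file-9 by chaining the others — so file-4 < file-9. Contradiction.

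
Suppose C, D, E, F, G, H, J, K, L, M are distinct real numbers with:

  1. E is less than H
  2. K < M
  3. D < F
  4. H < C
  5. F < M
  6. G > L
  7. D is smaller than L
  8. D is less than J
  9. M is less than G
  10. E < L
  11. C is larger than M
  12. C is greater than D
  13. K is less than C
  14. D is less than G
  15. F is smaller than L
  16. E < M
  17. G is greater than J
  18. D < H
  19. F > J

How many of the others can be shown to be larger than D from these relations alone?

The elements the relations force above D are J, F, M, L, H, C, G — no chain reaches any other.
That is 7.

7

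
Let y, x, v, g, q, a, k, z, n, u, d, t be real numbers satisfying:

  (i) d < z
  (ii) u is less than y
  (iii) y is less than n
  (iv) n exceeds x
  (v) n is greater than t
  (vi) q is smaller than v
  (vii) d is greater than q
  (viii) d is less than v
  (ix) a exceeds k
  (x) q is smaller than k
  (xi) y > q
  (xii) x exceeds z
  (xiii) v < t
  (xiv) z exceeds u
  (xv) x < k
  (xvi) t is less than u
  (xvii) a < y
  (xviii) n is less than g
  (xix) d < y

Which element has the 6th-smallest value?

The consecutive relations fix a unique order: q < d < v < t < u < z < x < k < a < y < n < g.
Counting 6 from the smallest end gives z.

z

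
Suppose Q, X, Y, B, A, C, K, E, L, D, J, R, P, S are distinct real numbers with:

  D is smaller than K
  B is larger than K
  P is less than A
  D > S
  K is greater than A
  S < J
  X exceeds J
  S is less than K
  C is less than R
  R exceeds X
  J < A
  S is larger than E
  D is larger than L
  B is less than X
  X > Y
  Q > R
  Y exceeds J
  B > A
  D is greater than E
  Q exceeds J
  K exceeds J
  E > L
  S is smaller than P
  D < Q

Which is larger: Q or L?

Link the given pairs in sequence: L < E; E < S; S < P; P < A; A < K; K < B; B < X; X < R; R < Q.
Together: L < E < S < P < A < K < B < X < R < Q.
So L < Q; Q is the larger of the two.

Q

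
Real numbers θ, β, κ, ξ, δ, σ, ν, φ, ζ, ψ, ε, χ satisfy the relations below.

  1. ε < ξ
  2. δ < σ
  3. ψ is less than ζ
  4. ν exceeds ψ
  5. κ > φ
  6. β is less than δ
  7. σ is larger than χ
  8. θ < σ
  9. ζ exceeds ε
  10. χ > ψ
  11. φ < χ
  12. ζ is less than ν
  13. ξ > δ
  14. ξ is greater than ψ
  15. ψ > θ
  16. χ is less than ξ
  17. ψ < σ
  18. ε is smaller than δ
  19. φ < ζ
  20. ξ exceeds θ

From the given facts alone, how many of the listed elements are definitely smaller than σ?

From σ the given relations immediately reach θ, ψ, δ, χ.
From those, φ, β, ε — 7 in total.
No other element is forced below σ by the given relations, so the count is 7.

7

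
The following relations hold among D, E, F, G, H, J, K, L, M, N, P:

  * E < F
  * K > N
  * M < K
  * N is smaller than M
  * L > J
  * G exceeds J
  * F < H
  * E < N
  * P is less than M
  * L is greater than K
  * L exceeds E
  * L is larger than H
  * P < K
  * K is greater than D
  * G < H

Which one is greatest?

L

Chaining downward from L: directly below it, E, J, K, H; then P, N, F, M, D, G.
That covers every other element, and nothing is given above L, so L is the greatest.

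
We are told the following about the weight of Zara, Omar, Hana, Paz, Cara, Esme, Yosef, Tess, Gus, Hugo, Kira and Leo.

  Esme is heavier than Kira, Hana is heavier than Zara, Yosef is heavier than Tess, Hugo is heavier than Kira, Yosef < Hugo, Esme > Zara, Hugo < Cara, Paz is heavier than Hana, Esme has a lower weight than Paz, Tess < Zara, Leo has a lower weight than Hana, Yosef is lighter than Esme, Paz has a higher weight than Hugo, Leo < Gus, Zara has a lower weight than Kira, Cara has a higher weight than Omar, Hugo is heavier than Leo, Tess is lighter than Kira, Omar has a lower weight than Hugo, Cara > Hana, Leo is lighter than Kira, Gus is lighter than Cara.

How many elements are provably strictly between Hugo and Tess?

3

The relations place Tess below Hugo. An element lies strictly between them when it is forced above Tess and also forced below Hugo.
Above Tess: {Zara, Yosef, Kira, Esme, Hana, Paz, Cara}. Below Hugo: {Omar, Zara, Yosef, Leo, Kira}.
Intersection: {Zara, Yosef, Kira} — 3.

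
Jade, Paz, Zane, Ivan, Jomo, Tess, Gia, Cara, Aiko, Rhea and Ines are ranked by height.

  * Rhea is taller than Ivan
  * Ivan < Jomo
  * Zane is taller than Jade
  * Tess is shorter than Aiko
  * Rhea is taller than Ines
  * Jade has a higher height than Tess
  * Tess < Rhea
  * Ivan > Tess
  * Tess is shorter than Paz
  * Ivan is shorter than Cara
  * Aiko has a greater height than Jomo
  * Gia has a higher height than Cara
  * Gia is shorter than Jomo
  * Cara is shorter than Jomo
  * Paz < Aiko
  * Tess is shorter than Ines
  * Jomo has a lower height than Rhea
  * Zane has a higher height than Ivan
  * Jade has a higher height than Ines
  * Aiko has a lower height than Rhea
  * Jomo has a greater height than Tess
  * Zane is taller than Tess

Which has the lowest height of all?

Tess

Chaining upward from Tess: directly above it, Ivan, Ines, Paz, Jomo, Aiko, Jade, Rhea, Zane; then Cara; then Gia.
That covers every other element, and nothing is given below Tess, so Tess is the lowest height.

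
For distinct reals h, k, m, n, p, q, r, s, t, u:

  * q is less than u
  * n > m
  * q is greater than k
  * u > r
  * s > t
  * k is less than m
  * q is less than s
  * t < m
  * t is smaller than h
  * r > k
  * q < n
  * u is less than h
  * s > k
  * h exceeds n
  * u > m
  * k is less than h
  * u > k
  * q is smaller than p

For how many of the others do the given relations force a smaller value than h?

From h the given relations immediately reach k, t, u, n.
From those, m, q, r — 7 in total.
Nothing else is reachable below h; 7 in all.

7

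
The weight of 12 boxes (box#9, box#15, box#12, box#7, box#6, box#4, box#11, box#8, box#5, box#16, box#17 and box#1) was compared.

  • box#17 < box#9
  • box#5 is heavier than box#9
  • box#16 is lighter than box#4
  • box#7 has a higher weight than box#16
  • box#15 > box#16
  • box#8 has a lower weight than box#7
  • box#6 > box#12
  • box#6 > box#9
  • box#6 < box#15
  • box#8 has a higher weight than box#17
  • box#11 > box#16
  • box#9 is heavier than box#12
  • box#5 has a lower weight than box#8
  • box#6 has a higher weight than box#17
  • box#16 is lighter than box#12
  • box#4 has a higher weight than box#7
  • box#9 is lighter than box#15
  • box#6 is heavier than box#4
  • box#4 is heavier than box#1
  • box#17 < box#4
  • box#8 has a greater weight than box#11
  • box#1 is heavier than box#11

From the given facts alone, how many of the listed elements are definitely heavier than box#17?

The elements the relations force above box#17 are box#9, box#5, box#8, box#7, box#4, box#6, box#15 — no chain reaches any other.
That is 7.

7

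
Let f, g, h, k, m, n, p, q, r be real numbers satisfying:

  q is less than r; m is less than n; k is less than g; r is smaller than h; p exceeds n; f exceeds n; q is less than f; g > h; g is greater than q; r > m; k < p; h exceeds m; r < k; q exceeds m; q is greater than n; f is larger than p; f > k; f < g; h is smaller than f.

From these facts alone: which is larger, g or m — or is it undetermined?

g

m < n and n < q give m < q.
With q < r: m < n < q < r.
With r < k: m < n < q < r < k.
Then k < p extends the chain to p.
With p < f: m < n < q < r < k < p < f.
With f < g: m < n < q < r < k < p < f < g.
So g is larger.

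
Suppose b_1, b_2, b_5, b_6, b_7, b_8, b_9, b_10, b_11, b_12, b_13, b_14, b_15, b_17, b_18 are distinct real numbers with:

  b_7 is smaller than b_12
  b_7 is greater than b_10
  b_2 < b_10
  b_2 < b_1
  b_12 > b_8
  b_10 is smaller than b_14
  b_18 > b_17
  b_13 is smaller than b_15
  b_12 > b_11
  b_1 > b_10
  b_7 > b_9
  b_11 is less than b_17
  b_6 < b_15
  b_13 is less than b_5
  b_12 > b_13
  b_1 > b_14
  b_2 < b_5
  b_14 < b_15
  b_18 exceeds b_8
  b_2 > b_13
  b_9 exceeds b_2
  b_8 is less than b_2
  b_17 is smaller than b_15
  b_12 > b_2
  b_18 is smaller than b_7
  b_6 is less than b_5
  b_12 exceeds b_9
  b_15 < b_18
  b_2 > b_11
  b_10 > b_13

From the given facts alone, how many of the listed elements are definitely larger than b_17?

The elements the relations force above b_17 are b_15, b_18, b_7, b_12 — no chain reaches any other.
That is 4.

4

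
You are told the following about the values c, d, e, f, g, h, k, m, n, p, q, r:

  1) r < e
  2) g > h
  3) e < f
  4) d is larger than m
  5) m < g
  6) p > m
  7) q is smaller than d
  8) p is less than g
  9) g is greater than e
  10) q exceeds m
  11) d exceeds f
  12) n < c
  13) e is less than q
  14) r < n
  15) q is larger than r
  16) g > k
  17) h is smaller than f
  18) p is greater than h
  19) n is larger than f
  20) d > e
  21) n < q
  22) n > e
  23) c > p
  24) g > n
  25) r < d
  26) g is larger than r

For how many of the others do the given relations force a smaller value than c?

7

Directly below c: p, n.
One step further: r, m, h, e, f (7 so far).
Nothing else is reachable below c; 7 in all.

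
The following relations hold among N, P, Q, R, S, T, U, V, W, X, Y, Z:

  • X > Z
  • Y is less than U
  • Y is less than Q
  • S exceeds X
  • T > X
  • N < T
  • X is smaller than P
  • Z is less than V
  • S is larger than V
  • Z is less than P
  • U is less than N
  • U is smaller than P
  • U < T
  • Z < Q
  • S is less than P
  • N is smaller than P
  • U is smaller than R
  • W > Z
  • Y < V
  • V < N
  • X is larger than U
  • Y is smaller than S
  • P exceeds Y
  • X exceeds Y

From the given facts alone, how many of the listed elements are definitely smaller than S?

5

From S the given relations immediately reach Y, X, V.
From those, U, Z — 5 in total.
Nothing else is reachable below S; 5 in all.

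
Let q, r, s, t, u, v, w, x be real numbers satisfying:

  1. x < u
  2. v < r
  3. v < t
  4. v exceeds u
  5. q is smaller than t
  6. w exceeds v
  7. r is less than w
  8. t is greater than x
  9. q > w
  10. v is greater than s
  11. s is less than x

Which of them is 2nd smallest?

The consecutive relations fix a unique order: s < x < u < v < r < w < q < t.
The 2nd smallest is x.

x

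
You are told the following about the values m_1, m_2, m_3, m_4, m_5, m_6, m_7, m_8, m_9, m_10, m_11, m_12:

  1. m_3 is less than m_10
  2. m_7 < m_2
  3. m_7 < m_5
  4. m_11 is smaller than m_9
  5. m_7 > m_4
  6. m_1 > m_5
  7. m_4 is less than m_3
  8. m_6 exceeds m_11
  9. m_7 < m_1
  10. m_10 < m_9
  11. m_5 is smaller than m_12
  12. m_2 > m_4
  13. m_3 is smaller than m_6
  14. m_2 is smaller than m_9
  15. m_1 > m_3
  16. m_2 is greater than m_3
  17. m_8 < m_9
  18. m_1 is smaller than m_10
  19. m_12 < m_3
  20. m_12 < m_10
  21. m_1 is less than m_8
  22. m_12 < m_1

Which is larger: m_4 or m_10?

m_4 < m_7 and m_7 < m_5 give m_4 < m_5.
With m_5 < m_12: m_4 < m_7 < m_5 < m_12.
With m_12 < m_3: m_4 < m_7 < m_5 < m_12 < m_3.
With m_3 < m_1: m_4 < m_7 < m_5 < m_12 < m_3 < m_1.
With m_1 < m_10: m_4 < m_7 < m_5 < m_12 < m_3 < m_1 < m_10.
So m_4 < m_10; m_10 is the larger of the two.

m_10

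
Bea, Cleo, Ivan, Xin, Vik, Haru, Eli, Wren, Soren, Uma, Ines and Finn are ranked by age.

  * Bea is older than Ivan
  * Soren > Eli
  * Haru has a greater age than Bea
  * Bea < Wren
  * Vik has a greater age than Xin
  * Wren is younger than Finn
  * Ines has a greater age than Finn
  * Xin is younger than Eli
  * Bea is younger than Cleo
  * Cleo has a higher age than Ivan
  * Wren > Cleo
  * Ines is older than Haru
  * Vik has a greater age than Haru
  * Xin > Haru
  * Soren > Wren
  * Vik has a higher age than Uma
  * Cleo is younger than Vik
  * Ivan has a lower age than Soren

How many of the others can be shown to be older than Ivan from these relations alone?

The elements the relations force above Ivan are Bea, Cleo, Haru, Wren, Xin, Vik, Finn, Eli, Soren, Ines — no chain reaches any other.
That is 10.

10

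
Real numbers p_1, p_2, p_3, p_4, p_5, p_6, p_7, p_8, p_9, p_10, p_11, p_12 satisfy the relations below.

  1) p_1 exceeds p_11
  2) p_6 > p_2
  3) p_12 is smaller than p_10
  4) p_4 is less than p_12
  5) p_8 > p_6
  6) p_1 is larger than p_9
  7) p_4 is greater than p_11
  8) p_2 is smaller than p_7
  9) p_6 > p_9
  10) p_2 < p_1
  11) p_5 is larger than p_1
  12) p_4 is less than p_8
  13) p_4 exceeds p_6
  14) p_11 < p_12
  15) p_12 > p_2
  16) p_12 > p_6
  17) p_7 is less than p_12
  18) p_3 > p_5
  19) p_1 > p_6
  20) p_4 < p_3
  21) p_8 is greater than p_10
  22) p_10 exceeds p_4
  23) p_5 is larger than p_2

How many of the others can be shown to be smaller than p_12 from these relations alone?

6

The elements the relations force below p_12 are p_9, p_2, p_11, p_6, p_4, p_7 — no chain reaches any other.
That is 6.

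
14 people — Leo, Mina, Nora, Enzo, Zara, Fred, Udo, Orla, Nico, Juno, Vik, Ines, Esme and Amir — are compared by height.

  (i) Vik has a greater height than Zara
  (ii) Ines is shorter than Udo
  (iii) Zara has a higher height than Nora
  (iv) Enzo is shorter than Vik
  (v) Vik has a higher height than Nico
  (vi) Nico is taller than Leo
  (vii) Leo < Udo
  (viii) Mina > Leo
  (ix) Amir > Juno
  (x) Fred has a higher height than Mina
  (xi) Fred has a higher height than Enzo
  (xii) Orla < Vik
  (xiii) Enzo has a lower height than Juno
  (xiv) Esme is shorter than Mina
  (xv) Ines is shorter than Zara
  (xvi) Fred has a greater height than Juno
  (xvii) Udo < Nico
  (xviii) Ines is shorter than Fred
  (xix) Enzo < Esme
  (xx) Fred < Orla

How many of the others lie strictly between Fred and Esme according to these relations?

1

The relations place Esme below Fred. An element lies strictly between them when it is forced above Esme and also forced below Fred.
Above Esme: {Mina, Orla, Vik}. Below Fred: {Leo, Ines, Enzo, Juno, Mina}.
Intersection: {Mina} — 1.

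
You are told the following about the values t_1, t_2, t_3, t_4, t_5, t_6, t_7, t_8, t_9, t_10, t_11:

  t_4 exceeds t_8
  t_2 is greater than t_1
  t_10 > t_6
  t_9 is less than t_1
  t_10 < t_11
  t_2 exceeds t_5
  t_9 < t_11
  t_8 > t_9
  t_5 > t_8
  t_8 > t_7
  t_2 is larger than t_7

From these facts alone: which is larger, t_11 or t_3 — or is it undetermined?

Following every chain through t_3: nothing is chained to t_3.
t_11 is not reached, and no chain runs the other way from t_11 to t_3.
So the given relations leave the order of t_3 and t_11 undetermined.

undetermined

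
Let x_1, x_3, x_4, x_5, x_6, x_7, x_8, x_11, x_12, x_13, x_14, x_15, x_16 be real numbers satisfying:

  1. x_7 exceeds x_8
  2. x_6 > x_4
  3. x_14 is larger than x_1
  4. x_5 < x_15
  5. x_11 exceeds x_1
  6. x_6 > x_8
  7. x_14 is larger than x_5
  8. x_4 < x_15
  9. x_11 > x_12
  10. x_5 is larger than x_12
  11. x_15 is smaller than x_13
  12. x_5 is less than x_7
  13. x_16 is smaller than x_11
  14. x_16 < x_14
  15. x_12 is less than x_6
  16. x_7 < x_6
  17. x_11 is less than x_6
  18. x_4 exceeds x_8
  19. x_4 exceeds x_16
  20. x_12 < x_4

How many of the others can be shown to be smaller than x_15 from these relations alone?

5

From x_15 the given relations immediately reach x_5, x_4.
From those, x_12, x_8, x_16 — 5 in total.
Nothing else is reachable below x_15; 5 in all.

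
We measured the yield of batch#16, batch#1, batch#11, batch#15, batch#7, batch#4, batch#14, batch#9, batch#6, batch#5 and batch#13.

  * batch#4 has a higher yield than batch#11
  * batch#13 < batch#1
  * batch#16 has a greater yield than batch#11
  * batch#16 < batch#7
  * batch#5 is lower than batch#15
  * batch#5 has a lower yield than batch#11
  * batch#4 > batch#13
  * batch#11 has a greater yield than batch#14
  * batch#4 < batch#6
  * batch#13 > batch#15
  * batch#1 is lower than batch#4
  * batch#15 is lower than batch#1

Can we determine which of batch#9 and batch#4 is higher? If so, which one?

Following every chain through batch#4: above batch#4 we get batch#6; below batch#4 we get batch#14, batch#5, batch#11, batch#15, batch#13, batch#1.
batch#9 is not reached, and no chain runs the other way from batch#9 to batch#4.
So the given relations leave the order of batch#4 and batch#9 undetermined.

undetermined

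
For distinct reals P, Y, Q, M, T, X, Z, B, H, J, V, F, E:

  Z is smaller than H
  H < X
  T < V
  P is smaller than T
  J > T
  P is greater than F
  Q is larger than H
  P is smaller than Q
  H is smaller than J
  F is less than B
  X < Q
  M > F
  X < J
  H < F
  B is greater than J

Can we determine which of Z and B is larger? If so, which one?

B

Z < H and H < X give Z < X.
With X < J: Z < H < X < J.
With J < B: Z < H < X < J < B.
So B is larger.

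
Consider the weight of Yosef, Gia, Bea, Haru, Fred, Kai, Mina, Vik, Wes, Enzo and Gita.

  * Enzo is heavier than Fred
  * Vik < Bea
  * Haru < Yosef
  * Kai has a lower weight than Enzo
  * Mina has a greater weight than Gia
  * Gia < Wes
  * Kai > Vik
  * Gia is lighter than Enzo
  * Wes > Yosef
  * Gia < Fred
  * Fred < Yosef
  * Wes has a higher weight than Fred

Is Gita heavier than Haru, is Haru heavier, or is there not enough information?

Following every chain through Haru: above Haru we get Yosef, Wes.
Gita is not reached, and no chain runs the other way from Gita to Haru.
So the given relations leave the order of Haru and Gita undetermined.

undetermined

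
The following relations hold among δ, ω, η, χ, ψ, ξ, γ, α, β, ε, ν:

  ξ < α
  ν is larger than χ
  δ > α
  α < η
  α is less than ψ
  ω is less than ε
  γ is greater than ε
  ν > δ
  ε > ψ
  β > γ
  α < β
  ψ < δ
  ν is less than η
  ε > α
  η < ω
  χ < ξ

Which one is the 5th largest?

η

Chaining the given pairs: χ < ξ < α < ψ < δ < ν < η < ω < ε < γ < β.
Counting 5 from the largest end gives η.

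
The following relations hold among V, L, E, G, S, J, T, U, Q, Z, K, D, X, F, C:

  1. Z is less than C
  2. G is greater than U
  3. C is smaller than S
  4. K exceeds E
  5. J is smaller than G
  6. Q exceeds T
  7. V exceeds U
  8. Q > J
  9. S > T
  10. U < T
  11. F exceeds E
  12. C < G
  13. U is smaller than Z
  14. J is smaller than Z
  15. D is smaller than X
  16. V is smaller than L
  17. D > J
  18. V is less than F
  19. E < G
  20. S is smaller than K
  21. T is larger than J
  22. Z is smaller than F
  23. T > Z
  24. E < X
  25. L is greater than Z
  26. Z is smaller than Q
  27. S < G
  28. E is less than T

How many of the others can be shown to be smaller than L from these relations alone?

4

Directly below L: V, Z.
One step further: J, U (4 so far).
No other element is forced below L by the given relations, so the count is 4.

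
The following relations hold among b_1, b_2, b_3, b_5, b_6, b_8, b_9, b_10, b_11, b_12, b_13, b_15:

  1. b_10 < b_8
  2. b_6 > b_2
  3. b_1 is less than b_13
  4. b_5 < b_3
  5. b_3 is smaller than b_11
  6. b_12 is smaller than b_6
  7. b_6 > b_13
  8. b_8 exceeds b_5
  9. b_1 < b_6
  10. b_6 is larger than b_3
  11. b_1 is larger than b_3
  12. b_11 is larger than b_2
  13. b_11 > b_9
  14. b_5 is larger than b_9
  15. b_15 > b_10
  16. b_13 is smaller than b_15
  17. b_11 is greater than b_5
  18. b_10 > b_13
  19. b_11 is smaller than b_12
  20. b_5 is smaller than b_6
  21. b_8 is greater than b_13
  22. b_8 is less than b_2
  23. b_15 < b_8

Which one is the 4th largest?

The consecutive relations fix a unique order: b_9 < b_5 < b_3 < b_1 < b_13 < b_10 < b_15 < b_8 < b_2 < b_11 < b_12 < b_6.
Counting 4 from the largest end gives b_2.

b_2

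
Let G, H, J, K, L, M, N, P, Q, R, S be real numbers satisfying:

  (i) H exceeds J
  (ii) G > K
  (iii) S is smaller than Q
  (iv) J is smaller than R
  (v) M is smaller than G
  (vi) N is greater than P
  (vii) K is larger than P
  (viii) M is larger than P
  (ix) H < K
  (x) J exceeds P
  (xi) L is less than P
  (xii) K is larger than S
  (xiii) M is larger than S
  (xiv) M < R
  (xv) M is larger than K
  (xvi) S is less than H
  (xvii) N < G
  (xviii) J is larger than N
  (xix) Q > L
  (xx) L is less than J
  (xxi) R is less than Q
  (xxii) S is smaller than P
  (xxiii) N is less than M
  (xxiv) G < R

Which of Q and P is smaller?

P

P < N < J < H < K < M < G < R < Q, by transitivity through N, J, H, K, M, G, R.
So P < Q; P is the smaller of the two.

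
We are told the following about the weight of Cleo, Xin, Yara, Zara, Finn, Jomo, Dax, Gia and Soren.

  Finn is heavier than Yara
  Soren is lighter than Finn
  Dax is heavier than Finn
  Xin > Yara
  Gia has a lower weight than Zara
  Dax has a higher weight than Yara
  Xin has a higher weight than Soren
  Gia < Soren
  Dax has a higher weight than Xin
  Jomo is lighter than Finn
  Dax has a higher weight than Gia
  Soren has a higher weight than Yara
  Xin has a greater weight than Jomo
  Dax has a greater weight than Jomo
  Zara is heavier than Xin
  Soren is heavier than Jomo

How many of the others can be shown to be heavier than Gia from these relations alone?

From Gia the given relations immediately reach Soren, Zara, Dax.
From those, Xin, Finn — 5 in total.
Nothing else is reachable above Gia; 5 in all.

5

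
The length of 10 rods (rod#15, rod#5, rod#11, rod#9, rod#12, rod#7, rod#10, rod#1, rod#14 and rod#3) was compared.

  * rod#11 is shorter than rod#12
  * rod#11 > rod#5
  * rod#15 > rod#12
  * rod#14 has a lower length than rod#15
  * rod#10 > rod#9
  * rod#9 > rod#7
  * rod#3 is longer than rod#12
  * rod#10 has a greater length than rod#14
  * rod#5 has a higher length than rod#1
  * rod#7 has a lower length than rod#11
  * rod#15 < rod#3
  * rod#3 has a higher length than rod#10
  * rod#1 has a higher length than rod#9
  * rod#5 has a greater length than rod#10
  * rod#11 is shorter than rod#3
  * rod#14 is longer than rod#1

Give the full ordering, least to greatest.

rod#7 < rod#9 < rod#1 < rod#14 < rod#10 < rod#5 < rod#11 < rod#12 < rod#15 < rod#3

Nothing is placed below rod#7, so it is least; from there rod#7 < rod#9; rod#9 < rod#1; rod#1 < rod#14; rod#14 < rod#10; rod#10 < rod#5; rod#5 < rod#11; rod#11 < rod#12; rod#12 < rod#15; rod#15 < rod#3, each given directly.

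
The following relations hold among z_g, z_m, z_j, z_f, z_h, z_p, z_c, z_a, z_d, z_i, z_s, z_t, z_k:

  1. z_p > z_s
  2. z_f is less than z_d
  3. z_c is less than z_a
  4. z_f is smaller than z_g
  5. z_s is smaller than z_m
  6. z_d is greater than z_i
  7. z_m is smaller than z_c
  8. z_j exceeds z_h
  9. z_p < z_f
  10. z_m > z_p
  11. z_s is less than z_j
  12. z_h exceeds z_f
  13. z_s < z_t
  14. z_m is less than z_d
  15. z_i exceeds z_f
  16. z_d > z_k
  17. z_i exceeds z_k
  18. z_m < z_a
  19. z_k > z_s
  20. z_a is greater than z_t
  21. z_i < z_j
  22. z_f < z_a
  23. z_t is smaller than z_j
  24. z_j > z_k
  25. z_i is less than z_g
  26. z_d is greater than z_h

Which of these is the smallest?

z_s

z_p is not least since z_s < z_p; z_k is not least since z_s < z_k; z_f is not least since z_p < z_f; z_m is not least since z_s < z_m; z_c is not least since z_m < z_c; z_i is not least since z_f < z_i; z_t is not least since z_s < z_t; z_h is not least since z_f < z_h; z_d is not least since z_m < z_d; z_j is not least since z_t < z_j; z_a is not least since z_m < z_a; z_g is not least since z_i < z_g.
Only z_s has nothing below it, so z_s is the smallest.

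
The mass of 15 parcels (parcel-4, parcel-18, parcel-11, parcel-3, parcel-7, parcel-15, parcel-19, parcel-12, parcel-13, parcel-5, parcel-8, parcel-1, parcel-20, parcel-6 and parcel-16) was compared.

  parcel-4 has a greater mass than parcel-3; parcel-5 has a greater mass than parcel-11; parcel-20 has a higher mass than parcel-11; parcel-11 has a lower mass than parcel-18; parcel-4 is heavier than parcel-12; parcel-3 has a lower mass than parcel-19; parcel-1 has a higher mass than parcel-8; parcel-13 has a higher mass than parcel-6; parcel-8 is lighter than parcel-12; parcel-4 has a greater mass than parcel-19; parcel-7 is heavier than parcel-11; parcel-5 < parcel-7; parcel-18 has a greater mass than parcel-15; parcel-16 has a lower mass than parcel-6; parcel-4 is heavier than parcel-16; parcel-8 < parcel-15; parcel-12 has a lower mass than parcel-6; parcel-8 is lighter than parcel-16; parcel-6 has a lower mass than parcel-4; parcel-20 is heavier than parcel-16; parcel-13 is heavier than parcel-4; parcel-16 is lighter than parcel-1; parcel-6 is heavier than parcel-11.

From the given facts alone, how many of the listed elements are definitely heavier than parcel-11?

7

Directly above parcel-11: parcel-5, parcel-6, parcel-7, parcel-18, parcel-20.
One step further: parcel-4, parcel-13 (7 so far).
Nothing else is reachable above parcel-11; 7 in all.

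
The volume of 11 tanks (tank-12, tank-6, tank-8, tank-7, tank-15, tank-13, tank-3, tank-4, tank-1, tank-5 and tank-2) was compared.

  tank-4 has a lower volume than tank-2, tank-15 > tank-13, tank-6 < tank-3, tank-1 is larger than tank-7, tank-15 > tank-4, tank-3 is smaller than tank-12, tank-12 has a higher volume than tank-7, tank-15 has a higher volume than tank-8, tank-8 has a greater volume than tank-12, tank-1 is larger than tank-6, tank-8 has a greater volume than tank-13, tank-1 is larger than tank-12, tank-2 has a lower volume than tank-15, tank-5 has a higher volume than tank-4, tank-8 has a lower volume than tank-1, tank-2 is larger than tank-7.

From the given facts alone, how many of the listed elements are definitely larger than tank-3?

Directly above tank-3: tank-12.
One step further: tank-8, tank-1 (3 so far).
One step further: tank-15 (4 so far).
No other element is forced above tank-3 by the given relations, so the count is 4.

4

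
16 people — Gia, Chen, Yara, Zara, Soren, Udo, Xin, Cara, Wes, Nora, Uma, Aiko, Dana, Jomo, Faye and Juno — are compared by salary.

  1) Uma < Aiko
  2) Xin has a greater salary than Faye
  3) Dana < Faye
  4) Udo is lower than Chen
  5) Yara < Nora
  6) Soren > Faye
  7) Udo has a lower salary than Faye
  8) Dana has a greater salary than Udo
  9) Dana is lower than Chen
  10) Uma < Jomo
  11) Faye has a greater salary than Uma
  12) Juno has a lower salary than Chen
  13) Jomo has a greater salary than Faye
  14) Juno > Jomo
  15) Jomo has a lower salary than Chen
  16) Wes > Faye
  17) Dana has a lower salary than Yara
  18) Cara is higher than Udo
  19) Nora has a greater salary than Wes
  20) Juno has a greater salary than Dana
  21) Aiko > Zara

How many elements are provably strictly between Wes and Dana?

Chaining upward from Dana reaches: Faye, Jomo, Juno, Soren, Yara, Xin, Nora, Chen.
Chaining downward from Wes reaches: Uma, Udo, Faye.
Strictly between Dana and Wes are those in both lists: Faye — 1 element.

1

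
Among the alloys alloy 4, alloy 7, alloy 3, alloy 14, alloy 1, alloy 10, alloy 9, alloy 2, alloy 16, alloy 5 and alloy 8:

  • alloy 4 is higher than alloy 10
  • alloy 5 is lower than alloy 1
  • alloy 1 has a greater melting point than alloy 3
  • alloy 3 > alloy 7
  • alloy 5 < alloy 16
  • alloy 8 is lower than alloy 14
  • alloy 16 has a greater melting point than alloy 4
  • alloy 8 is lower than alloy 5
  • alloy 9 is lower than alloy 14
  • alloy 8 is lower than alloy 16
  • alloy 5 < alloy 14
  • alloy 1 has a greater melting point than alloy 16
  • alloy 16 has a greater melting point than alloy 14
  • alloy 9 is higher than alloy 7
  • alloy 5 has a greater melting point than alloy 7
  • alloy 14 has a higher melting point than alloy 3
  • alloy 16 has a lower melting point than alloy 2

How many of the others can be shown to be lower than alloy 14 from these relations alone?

5

Directly below alloy 14: alloy 8, alloy 5, alloy 3, alloy 9.
One step further: alloy 7 (5 so far).
No other element is forced below alloy 14 by the given relations, so the count is 5.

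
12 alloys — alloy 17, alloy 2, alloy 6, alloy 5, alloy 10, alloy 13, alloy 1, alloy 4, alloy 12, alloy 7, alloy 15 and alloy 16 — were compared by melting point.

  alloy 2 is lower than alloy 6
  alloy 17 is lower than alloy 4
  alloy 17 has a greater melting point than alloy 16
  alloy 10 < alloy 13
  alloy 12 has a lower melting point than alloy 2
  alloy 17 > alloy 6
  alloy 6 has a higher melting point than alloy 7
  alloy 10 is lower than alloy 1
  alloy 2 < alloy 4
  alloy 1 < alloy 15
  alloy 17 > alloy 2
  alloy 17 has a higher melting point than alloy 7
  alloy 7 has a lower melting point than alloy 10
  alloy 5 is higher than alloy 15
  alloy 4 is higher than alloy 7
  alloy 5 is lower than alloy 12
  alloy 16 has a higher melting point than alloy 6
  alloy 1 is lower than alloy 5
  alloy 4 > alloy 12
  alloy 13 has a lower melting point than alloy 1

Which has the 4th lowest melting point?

alloy 1

Chaining the given pairs: alloy 7 < alloy 10 < alloy 13 < alloy 1 < alloy 15 < alloy 5 < alloy 12 < alloy 2 < alloy 6 < alloy 16 < alloy 17 < alloy 4.
The 4th smallest is alloy 1.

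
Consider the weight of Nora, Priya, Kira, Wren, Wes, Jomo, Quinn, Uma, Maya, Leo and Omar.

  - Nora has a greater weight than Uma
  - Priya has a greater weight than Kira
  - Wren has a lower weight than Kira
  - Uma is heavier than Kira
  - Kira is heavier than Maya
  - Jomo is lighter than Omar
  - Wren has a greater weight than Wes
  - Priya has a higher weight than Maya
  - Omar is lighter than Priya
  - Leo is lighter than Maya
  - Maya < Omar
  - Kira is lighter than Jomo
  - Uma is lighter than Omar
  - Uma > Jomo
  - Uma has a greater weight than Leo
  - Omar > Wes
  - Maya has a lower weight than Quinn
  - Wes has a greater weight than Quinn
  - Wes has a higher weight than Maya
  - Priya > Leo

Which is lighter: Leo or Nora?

Link the given pairs in sequence: Leo < Maya; Maya < Quinn; Quinn < Wes; Wes < Wren; Wren < Kira; Kira < Jomo; Jomo < Uma; Uma < Nora.
Chaining these gives Leo < Maya < Quinn < Wes < Wren < Kira < Jomo < Uma < Nora.
So Leo < Nora; Leo is the lighter of the two.

Leo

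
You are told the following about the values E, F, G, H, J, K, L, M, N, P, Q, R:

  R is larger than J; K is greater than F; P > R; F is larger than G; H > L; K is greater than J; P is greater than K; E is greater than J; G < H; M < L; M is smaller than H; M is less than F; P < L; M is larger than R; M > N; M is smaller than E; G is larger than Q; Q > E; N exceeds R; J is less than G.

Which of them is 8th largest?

Chaining the given pairs: J < R < N < M < E < Q < G < F < K < P < L < H.
The 8th largest is E.

E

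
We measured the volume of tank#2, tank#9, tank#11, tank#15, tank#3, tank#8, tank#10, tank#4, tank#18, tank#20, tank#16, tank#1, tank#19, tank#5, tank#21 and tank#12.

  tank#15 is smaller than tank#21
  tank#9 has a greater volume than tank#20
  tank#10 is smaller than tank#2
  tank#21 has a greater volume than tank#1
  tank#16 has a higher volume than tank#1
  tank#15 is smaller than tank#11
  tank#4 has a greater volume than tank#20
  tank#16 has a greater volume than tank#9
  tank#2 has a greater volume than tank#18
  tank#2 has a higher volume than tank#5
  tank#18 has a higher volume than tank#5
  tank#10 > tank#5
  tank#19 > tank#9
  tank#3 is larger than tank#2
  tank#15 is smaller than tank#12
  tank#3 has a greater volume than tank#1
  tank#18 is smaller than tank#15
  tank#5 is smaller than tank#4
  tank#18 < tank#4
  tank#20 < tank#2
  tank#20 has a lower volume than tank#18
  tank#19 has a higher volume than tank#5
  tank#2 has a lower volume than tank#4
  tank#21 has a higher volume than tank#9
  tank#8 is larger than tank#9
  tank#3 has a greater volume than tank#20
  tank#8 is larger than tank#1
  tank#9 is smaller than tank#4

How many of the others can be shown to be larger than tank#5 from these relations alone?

10

Directly above tank#5: tank#10, tank#18, tank#2, tank#19, tank#4.
One step further: tank#15, tank#3 (7 so far).
One step further: tank#12, tank#21, tank#11 (10 so far).
Nothing else is reachable above tank#5; 10 in all.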